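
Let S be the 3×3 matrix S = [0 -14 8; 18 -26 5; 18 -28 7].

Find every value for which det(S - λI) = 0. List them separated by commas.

The characteristic polynomial is p(μ) = det(μI - S).
Expanding along the first row, p(μ) = μ^3 + 19μ^2 + 66μ - 216.
Rational-root test: μ = -12 gives p(-12) = 0.
Dividing by (μ + 12) leaves μ^2 + 7μ - 18.
The quadratic factors as (μ + 9)·(μ - 2).
Eigenvalues: -12, -9, 2.

-12, -9, 2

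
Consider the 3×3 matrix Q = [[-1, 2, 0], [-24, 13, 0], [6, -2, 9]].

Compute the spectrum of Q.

Set up det(μI - Q) = 0.
Expanding along the first row, p(μ) = μ^3 - 21μ^2 + 143μ - 315.
Since p(7) = 0, μ = 7 is a root.
Dividing by (μ - 7) leaves μ^2 - 14μ + 45.
The quadratic factors as (μ - 5)·(μ - 9).
Eigenvalues: 5, 7, 9.

5, 7, 9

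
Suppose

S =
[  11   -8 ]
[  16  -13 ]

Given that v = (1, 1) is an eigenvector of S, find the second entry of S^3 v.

27

First find the eigenvalue: Sv = (3, 3) = 3·(1, 1), so λ = 3.
Then S^3 v = λ^3·v = 3^3·(1, 1) = 27·(1, 1) = (27, 27).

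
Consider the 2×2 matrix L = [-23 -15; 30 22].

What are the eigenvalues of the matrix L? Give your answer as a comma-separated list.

-8, 7

det(L - lambda·I) = (-23 - lambda)(22 - lambda) - (-15)·(30) = lambda^2 + lambda - 56.
This factors as (lambda + 8)·(lambda - 7) = 0.
Eigenvalues: -8, 7.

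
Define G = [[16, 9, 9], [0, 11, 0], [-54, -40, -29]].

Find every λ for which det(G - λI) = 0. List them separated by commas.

The characteristic polynomial is p(μ) = det(μI - G).
Expanding along the first row, p(μ) = μ^3 + 2μ^2 - 121μ - 242.
Rational-root test: μ = -2 gives p(-2) = 0.
Factor out (μ + 2): p(μ) = (μ + 2)·(μ^2 - 121).
The quadratic factors as (μ + 11)·(μ - 11).
Eigenvalues: -11, -2, 11.

-11, -2, 11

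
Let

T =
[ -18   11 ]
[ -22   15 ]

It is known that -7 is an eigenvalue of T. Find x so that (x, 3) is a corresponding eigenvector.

3

We need (T + 7I)v = 0.
T + 7I = [[-11, 11], [-22, 22]].
Row 1: (-11)·x + (11)·3 = 0
Row 2: (-22)·x + (22)·3 = 0
Solving gives x = 3.
Check: T·(3, 3) = (-21, -21) = -7·(3, 3).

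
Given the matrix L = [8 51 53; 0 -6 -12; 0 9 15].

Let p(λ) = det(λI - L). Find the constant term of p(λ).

-144

p(λ) = λ^3 - 17λ^2 + 90λ - 144.
The constant term is -144.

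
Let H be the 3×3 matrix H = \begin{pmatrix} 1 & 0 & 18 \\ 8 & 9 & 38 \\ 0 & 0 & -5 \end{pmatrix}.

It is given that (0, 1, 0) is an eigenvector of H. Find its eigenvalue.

Compute Hv: H·(0, 1, 0) = (0, 9, 0).
Since Hv = λv, compare component 2: 9 = λ·1, so λ = 9.

9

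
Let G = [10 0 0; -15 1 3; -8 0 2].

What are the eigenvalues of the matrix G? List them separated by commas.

1, 2, 10

Set up det(rI - G) = 0.
Expanding along the first row, p(r) = r^3 - 13r^2 + 32r - 20.
Try r = 2: p(2) = 0, so 2 is a root.
Dividing by (r - 2) leaves r^2 - 11r + 10.
The quadratic factors as (r - 1)·(r - 10).
Eigenvalues: 1, 2, 10.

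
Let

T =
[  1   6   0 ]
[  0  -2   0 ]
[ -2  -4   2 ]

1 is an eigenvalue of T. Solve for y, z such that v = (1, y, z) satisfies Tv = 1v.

0, 2

We need (T - 1I)v = 0.
T - 1I = [[0, 6, 0], [0, -3, 0], [-2, -4, 1]].
Row 1: (0)·1 + (6)·y + (0)·z = 0
Row 2: (0)·1 + (-3)·y + (0)·z = 0
Row 3: (-2)·1 + (-4)·y + (1)·z = 0
Solving gives y = 0, z = 2.
Check: T·(1, 0, 2) = (1, 0, 2) = 1·(1, 0, 2).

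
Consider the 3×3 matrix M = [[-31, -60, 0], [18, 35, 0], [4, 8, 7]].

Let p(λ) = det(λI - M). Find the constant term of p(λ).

35

p(λ) = λ^3 - 11λ^2 + 23λ + 35.
The constant term is 35.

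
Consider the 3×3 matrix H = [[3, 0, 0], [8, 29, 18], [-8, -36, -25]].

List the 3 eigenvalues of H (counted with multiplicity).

-7, 3, 11

Set up det(lambda·I - H) = 0.
Expanding the 3×3 determinant: p(lambda) = lambda^3 - 7·lambda^2 - 65·lambda + 231.
Since p(3) = 0, lambda = 3 is a root.
Factor out (lambda - 3): p(lambda) = (lambda - 3)·(lambda^2 - 4·lambda - 77).
The quadratic factors as (lambda + 7)·(lambda - 11).
Eigenvalues: -7, 3, 11.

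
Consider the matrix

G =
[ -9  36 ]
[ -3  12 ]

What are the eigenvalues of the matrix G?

det(G - μI) = (-9 - μ)(12 - μ) - (36)·(-3) = μ^2 - 3μ.
This factors as μ·(μ - 3) = 0.
Eigenvalues: 0, 3.

0, 3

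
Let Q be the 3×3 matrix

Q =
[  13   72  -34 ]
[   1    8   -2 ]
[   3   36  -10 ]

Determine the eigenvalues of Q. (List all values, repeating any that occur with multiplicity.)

The characteristic polynomial is p(lambda) = det(lambda·I - Q).
Expanding along the first row, p(lambda) = lambda^3 - 11·lambda^2 - 4·lambda + 224.
Rational-root test: lambda = -4 gives p(-4) = 0.
Dividing by (lambda + 4) leaves lambda^2 - 15·lambda + 56.
The quadratic factors as (lambda - 7)·(lambda - 8).
Eigenvalues: -4, 7, 8.

-4, 7, 8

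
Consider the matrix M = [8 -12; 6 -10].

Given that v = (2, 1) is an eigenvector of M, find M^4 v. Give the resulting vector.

(32, 16)

First find the eigenvalue: Mv = (4, 2) = 2·(2, 1), so λ = 2.
Then M^4 v = λ^4·v = 2^4·(2, 1) = 16·(2, 1) = (32, 16).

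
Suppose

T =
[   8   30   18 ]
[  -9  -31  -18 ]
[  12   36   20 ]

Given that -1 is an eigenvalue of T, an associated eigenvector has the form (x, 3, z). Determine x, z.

We need (T + 1I)v = 0.
T + 1I = [[9, 30, 18], [-9, -30, -18], [12, 36, 21]].
Row 1: (9)·x + (30)·3 + (18)·z = 0
Row 2: (-9)·x + (-30)·3 + (-18)·z = 0
Row 3: (12)·x + (36)·3 + (21)·z = 0
Solving gives x = -2, z = -4.
Check: T·(-2, 3, -4) = (2, -3, 4) = -1·(-2, 3, -4).

-2, -4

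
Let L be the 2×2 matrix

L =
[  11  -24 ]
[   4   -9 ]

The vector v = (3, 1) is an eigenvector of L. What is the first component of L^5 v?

729

First find the eigenvalue: Lv = (9, 3) = 3·(3, 1), so λ = 3.
Then L^5 v = λ^5·v = 3^5·(3, 1) = 243·(3, 1) = (729, 243).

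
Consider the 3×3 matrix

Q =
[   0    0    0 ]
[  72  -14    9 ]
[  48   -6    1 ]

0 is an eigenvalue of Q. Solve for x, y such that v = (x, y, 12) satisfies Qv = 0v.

We need (Q)v = 0.
Q = [[0, 0, 0], [72, -14, 9], [48, -6, 1]].
Row 1: (0)·x + (0)·y + (0)·12 = 0
Row 2: (72)·x + (-14)·y + (9)·12 = 0
Row 3: (48)·x + (-6)·y + (1)·12 = 0
Solving gives x = 2, y = 18.
Check: Q·(2, 18, 12) = (0, 0, 0) = 0·(2, 18, 12).

2, 18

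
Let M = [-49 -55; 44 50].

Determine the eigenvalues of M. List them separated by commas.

-5, 6

det(M - μI) = (-49 - μ)(50 - μ) - (-55)·(44) = μ^2 - μ - 30.
This factors as (μ + 5)·(μ - 6) = 0.
Eigenvalues: -5, 6.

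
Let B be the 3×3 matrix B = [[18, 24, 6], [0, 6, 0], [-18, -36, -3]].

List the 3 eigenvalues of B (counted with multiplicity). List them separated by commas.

6, 6, 9

Compute the characteristic polynomial p(s) = det(sI - B).
Cofactor expansion gives p(s) = s^3 - 21s^2 + 144s - 324.
Since p(6) = 0, s = 6 is a root.
Dividing by (s - 6) leaves s^2 - 15s + 54.
The quadratic factors as (s - 6)·(s - 9).
Eigenvalues: 6, 6, 9.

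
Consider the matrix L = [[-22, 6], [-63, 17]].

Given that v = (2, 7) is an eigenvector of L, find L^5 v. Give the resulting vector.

(-2, -7)

First find the eigenvalue: Lv = (-2, -7) = -1·(2, 7), so λ = -1.
Then L^5 v = λ^5·v = (-1)^5·(2, 7) = -1·(2, 7) = (-2, -7).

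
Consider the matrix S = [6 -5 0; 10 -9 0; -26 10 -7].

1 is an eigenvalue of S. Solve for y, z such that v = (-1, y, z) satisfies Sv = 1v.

-1, 2

We need (S - 1I)v = 0.
S - 1I = [[5, -5, 0], [10, -10, 0], [-26, 10, -8]].
Row 1: (5)·-1 + (-5)·y + (0)·z = 0
Row 2: (10)·-1 + (-10)·y + (0)·z = 0
Row 3: (-26)·-1 + (10)·y + (-8)·z = 0
Solving gives y = -1, z = 2.
Check: S·(-1, -1, 2) = (-1, -1, 2) = 1·(-1, -1, 2).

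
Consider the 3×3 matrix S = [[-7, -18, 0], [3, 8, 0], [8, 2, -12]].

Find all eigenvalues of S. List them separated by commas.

Compute the characteristic polynomial p(μ) = det(μI - S).
Expanding along the first row, p(μ) = μ^3 + 11μ^2 - 14μ - 24.
Try μ = -1: p(-1) = 0, so -1 is a root.
Factor out (μ + 1): p(μ) = (μ + 1)·(μ^2 + 10μ - 24).
The quadratic factors as (μ + 12)·(μ - 2).
Eigenvalues: -12, -1, 2.

-12, -1, 2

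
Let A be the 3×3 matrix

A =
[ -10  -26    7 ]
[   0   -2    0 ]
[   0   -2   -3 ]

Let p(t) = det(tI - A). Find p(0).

60

p(0) = det(0·I − A) = det(−A) = (−1)^3·det(A).
det(A) = -60, so p(0) = 60.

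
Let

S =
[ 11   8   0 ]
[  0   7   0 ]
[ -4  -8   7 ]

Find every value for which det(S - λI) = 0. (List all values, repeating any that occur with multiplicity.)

7, 7, 11

The characteristic polynomial is p(λ) = det(λI - S).
Expanding the 3×3 determinant: p(λ) = λ^3 - 25λ^2 + 203λ - 539.
Since p(11) = 0, λ = 11 is a root.
Factor out (λ - 11): p(λ) = (λ - 11)·(λ^2 - 14λ + 49).
The quadratic factor is (λ - 7)^2.
Eigenvalues: 7, 7, 11.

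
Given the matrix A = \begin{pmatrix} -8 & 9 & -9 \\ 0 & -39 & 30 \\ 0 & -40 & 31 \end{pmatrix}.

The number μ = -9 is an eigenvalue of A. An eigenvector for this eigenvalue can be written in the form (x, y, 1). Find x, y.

We need (A + 9I)v = 0.
A + 9I = [[1, 9, -9], [0, -30, 30], [0, -40, 40]].
Row 1: (1)·x + (9)·y + (-9)·1 = 0
Row 2: (0)·x + (-30)·y + (30)·1 = 0
Row 3: (0)·x + (-40)·y + (40)·1 = 0
Solving gives x = 0, y = 1.
Check: A·(0, 1, 1) = (0, -9, -9) = -9·(0, 1, 1).

0, 1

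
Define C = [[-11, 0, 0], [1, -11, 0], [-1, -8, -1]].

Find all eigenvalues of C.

C is lower triangular, so its eigenvalues are the diagonal entries.
Diagonal: -11, -11, -1.

-11, -11, -1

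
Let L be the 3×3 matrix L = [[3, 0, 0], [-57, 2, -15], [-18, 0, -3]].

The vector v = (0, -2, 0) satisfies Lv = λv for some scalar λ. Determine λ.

2

Compute Lv: L·(0, -2, 0) = (0, -4, 0).
Since Lv = λv, compare component 2: -4 = λ·-2, so λ = 2.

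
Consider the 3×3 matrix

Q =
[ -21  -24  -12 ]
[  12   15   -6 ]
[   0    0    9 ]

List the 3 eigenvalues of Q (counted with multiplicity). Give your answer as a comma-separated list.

Set up det(λI - Q) = 0.
Expanding the 3×3 determinant: p(λ) = λ^3 - 3λ^2 - 81λ + 243.
Try λ = 3: p(3) = 0, so 3 is a root.
Dividing by (λ - 3) leaves λ^2 - 81.
The quadratic factors as (λ + 9)·(λ - 9).
Eigenvalues: -9, 3, 9.

-9, 3, 9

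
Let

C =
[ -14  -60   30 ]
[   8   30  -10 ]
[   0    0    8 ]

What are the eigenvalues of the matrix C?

6, 8, 10

Set up det(tI - C) = 0.
Cofactor expansion gives p(t) = t^3 - 24t^2 + 188t - 480.
Rational-root test: t = 6 gives p(6) = 0.
Dividing by (t - 6) leaves t^2 - 18t + 80.
The quadratic factors as (t - 8)·(t - 10).
Eigenvalues: 6, 8, 10.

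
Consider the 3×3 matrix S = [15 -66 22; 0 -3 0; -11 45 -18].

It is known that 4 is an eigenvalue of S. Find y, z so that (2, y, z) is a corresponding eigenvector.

We need (S - 4I)v = 0.
S - 4I = [[11, -66, 22], [0, -7, 0], [-11, 45, -22]].
Row 1: (11)·2 + (-66)·y + (22)·z = 0
Row 2: (0)·2 + (-7)·y + (0)·z = 0
Row 3: (-11)·2 + (45)·y + (-22)·z = 0
Solving gives y = 0, z = -1.
Check: S·(2, 0, -1) = (8, 0, -4) = 4·(2, 0, -1).

0, -1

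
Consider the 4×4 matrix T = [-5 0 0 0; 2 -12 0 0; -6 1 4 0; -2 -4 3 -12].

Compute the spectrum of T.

-12, -12, -5, 4

T is lower triangular, so its eigenvalues are the diagonal entries.
Diagonal: -5, -12, 4, -12.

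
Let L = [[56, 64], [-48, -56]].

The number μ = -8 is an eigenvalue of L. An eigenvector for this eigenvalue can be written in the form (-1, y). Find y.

We need (L + 8I)v = 0.
L + 8I = [[64, 64], [-48, -48]].
Row 1: (64)·-1 + (64)·y = 0
Row 2: (-48)·-1 + (-48)·y = 0
Solving gives y = 1.
Check: L·(-1, 1) = (8, -8) = -8·(-1, 1).

1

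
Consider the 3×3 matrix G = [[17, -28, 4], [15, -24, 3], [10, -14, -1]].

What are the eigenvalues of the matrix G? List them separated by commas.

-3, -3, -2

Set up det(lambda·I - G) = 0.
Expanding the 3×3 determinant: p(lambda) = lambda^3 + 8·lambda^2 + 21·lambda + 18.
Rational-root test: lambda = -2 gives p(-2) = 0.
Factor out (lambda + 2): p(lambda) = (lambda + 2)·(lambda^2 + 6·lambda + 9).
The quadratic factor is (lambda + 3)^2.
Eigenvalues: -3, -3, -2.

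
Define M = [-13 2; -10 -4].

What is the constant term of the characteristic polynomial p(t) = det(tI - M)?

p(0) = det(0·I − M) = det(−M) = (−1)^2·det(M).
det(M) = 72, so p(0) = 72.

72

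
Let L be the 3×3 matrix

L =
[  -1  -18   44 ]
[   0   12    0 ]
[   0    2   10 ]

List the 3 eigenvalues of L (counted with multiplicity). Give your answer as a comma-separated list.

Set up det(λI - L) = 0.
Cofactor expansion gives p(λ) = λ^3 - 21λ^2 + 98λ + 120.
Since p(-1) = 0, λ = -1 is a root.
Factor out (λ + 1): p(λ) = (λ + 1)·(λ^2 - 22λ + 120).
The quadratic factors as (λ - 10)·(λ - 12).
Eigenvalues: -1, 10, 12.

-1, 10, 12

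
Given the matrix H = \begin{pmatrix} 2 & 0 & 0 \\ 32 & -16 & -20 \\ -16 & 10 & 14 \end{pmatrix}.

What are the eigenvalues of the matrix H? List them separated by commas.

Compute the characteristic polynomial p(r) = det(rI - H).
Cofactor expansion gives p(r) = r^3 - 28r + 48.
Since p(2) = 0, r = 2 is a root.
Dividing by (r - 2) leaves r^2 + 2r - 24.
The quadratic factors as (r + 6)·(r - 4).
Eigenvalues: -6, 2, 4.

-6, 2, 4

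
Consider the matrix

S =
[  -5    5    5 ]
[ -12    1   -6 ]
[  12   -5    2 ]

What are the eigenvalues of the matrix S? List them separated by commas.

The characteristic polynomial is p(lambda) = det(lambda·I - S).
Cofactor expansion gives p(lambda) = lambda^3 + 2·lambda^2 - 43·lambda - 140.
Rational-root test: lambda = -4 gives p(-4) = 0.
Dividing by (lambda + 4) leaves lambda^2 - 2·lambda - 35.
The quadratic factors as (lambda + 5)·(lambda - 7).
Eigenvalues: -5, -4, 7.

-5, -4, 7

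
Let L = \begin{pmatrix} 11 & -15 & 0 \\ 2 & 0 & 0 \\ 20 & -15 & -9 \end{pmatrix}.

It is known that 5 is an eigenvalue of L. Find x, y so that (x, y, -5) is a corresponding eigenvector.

We need (L - 5I)v = 0.
L - 5I = [[6, -15, 0], [2, -5, 0], [20, -15, -14]].
Row 1: (6)·x + (-15)·y + (0)·-5 = 0
Row 2: (2)·x + (-5)·y + (0)·-5 = 0
Row 3: (20)·x + (-15)·y + (-14)·-5 = 0
Solving gives x = -5, y = -2.
Check: L·(-5, -2, -5) = (-25, -10, -25) = 5·(-5, -2, -5).

-5, -2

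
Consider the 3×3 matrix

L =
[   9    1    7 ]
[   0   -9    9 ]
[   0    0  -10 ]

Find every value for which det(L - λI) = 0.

-10, -9, 9

L is upper triangular, so its eigenvalues are the diagonal entries.
Diagonal: 9, -9, -10.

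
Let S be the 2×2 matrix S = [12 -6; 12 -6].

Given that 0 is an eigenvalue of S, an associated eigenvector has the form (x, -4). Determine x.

-2

We need (S)v = 0.
S = [[12, -6], [12, -6]].
Row 1: (12)·x + (-6)·-4 = 0
Row 2: (12)·x + (-6)·-4 = 0
Solving gives x = -2.
Check: S·(-2, -4) = (0, 0) = 0·(-2, -4).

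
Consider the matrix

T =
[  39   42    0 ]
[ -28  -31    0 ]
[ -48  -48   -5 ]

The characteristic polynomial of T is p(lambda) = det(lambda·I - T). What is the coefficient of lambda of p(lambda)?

p(lambda) = lambda^3 - 3·lambda^2 - 73·lambda - 165.
The coefficient of lambda is -73.

-73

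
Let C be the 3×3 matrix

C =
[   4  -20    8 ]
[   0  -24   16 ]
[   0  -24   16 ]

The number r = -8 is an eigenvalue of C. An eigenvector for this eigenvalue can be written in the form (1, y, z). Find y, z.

1, 1

We need (C + 8I)v = 0.
C + 8I = [[12, -20, 8], [0, -16, 16], [0, -24, 24]].
Row 1: (12)·1 + (-20)·y + (8)·z = 0
Row 2: (0)·1 + (-16)·y + (16)·z = 0
Row 3: (0)·1 + (-24)·y + (24)·z = 0
Solving gives y = 1, z = 1.
Check: C·(1, 1, 1) = (-8, -8, -8) = -8·(1, 1, 1).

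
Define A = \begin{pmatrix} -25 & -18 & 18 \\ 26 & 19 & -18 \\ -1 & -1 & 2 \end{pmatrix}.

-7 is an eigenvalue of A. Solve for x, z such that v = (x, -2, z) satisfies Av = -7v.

2, 0

We need (A + 7I)v = 0.
A + 7I = [[-18, -18, 18], [26, 26, -18], [-1, -1, 9]].
Row 1: (-18)·x + (-18)·-2 + (18)·z = 0
Row 2: (26)·x + (26)·-2 + (-18)·z = 0
Row 3: (-1)·x + (-1)·-2 + (9)·z = 0
Solving gives x = 2, z = 0.
Check: A·(2, -2, 0) = (-14, 14, 0) = -7·(2, -2, 0).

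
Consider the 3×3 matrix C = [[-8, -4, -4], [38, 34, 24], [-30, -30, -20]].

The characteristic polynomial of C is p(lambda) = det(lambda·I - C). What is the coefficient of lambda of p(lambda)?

-40

p(lambda) = lambda^3 - 6·lambda^2 - 40·lambda.
The coefficient of lambda is -40.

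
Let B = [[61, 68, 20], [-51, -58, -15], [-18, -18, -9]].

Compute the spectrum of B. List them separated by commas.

-7, 0, 1

Set up det(sI - B) = 0.
Cofactor expansion gives p(s) = s^3 + 6s^2 - 7s.
Try s = 1: p(1) = 0, so 1 is a root.
Dividing by (s - 1) leaves s^2 + 7s.
The quadratic factors as (s + 7)·s.
Eigenvalues: -7, 0, 1.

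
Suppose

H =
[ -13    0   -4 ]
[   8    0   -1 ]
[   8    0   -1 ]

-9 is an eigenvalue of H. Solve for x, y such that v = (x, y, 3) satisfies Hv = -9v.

We need (H + 9I)v = 0.
H + 9I = [[-4, 0, -4], [8, 9, -1], [8, 0, 8]].
Row 1: (-4)·x + (0)·y + (-4)·3 = 0
Row 2: (8)·x + (9)·y + (-1)·3 = 0
Row 3: (8)·x + (0)·y + (8)·3 = 0
Solving gives x = -3, y = 3.
Check: H·(-3, 3, 3) = (27, -27, -27) = -9·(-3, 3, 3).

-3, 3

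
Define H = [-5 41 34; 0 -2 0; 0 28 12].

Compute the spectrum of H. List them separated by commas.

Compute the characteristic polynomial p(r) = det(rI - H).
Expanding the 3×3 determinant: p(r) = r^3 - 5r^2 - 74r - 120.
Since p(-2) = 0, r = -2 is a root.
Factor out (r + 2): p(r) = (r + 2)·(r^2 - 7r - 60).
The quadratic factors as (r + 5)·(r - 12).
Eigenvalues: -5, -2, 12.

-5, -2, 12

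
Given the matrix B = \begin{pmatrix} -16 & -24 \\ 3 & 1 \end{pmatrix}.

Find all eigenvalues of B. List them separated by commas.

-8, -7

det(B - tI) = (-16 - t)(1 - t) - (-24)·(3) = t^2 + 15t + 56.
This factors as (t + 8)·(t + 7) = 0.
Eigenvalues: -8, -7.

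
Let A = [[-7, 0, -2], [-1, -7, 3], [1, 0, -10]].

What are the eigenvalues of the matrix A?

Set up det(rI - A) = 0.
Cofactor expansion gives p(r) = r^3 + 24r^2 + 191r + 504.
Since p(-7) = 0, r = -7 is a root.
Factor out (r + 7): p(r) = (r + 7)·(r^2 + 17r + 72).
The quadratic factors as (r + 9)·(r + 8).
Eigenvalues: -9, -8, -7.

-9, -8, -7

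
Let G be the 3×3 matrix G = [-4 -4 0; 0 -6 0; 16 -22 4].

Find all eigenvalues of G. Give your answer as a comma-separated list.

-6, -4, 4

The characteristic polynomial is p(s) = det(sI - G).
Expanding the 3×3 determinant: p(s) = s^3 + 6s^2 - 16s - 96.
Rational-root test: s = -4 gives p(-4) = 0.
Factor out (s + 4): p(s) = (s + 4)·(s^2 + 2s - 24).
The quadratic factors as (s + 6)·(s - 4).
Eigenvalues: -6, -4, 4.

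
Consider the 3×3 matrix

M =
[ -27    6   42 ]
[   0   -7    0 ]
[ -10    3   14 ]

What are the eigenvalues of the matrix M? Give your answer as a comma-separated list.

-7, -7, -6

The characteristic polynomial is p(μ) = det(μI - M).
Cofactor expansion gives p(μ) = μ^3 + 20μ^2 + 133μ + 294.
Since p(-6) = 0, μ = -6 is a root.
Dividing by (μ + 6) leaves μ^2 + 14μ + 49.
The quadratic factor is (μ + 7)^2.
Eigenvalues: -7, -7, -6.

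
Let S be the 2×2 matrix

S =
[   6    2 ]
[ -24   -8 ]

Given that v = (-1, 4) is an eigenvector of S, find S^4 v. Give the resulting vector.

(-16, 64)

First find the eigenvalue: Sv = (2, -8) = -2·(-1, 4), so λ = -2.
Then S^4 v = λ^4·v = (-2)^4·(-1, 4) = 16·(-1, 4) = (-16, 64).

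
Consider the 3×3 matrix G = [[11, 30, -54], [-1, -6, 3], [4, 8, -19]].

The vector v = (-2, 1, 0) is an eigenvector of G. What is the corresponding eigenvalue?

Compute Gv: G·(-2, 1, 0) = (8, -4, 0).
Since Gv = λv, compare component 1: 8 = λ·-2, so λ = -4.

-4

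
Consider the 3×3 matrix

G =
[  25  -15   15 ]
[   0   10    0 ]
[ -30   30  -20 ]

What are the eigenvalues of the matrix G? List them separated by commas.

-5, 10, 10

Set up det(rI - G) = 0.
Expanding the 3×3 determinant: p(r) = r^3 - 15r^2 + 500.
Try r = -5: p(-5) = 0, so -5 is a root.
Dividing by (r + 5) leaves r^2 - 20r + 100.
The quadratic factor is (r - 10)^2.
Eigenvalues: -5, 10, 10.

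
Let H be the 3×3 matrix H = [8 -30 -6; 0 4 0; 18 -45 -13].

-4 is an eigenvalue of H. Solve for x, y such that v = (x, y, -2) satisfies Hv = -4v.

-1, 0

We need (H + 4I)v = 0.
H + 4I = [[12, -30, -6], [0, 8, 0], [18, -45, -9]].
Row 1: (12)·x + (-30)·y + (-6)·-2 = 0
Row 2: (0)·x + (8)·y + (0)·-2 = 0
Row 3: (18)·x + (-45)·y + (-9)·-2 = 0
Solving gives x = -1, y = 0.
Check: H·(-1, 0, -2) = (4, 0, 8) = -4·(-1, 0, -2).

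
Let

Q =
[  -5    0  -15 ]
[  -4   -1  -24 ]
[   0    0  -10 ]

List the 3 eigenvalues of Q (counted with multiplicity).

Set up det(μI - Q) = 0.
Expanding the 3×3 determinant: p(μ) = μ^3 + 16μ^2 + 65μ + 50.
Since p(-1) = 0, μ = -1 is a root.
Dividing by (μ + 1) leaves μ^2 + 15μ + 50.
The quadratic factors as (μ + 10)·(μ + 5).
Eigenvalues: -10, -5, -1.

-10, -5, -1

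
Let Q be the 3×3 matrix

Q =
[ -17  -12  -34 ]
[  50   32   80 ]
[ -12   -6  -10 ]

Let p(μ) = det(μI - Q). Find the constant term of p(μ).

56

p(μ) = μ^3 - 5μ^2 - 22μ + 56.
The constant term is 56.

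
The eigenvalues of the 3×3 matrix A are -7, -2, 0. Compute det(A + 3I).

-12

If A has eigenvalues -7, -2, 0, then A + 3I has eigenvalues -4, 1, 3.
det(A + 3I) = (-4) · (1) · (3) = -12.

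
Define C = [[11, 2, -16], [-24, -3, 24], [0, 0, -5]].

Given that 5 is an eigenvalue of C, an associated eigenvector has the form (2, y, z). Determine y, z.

We need (C - 5I)v = 0.
C - 5I = [[6, 2, -16], [-24, -8, 24], [0, 0, -10]].
Row 1: (6)·2 + (2)·y + (-16)·z = 0
Row 2: (-24)·2 + (-8)·y + (24)·z = 0
Row 3: (0)·2 + (0)·y + (-10)·z = 0
Solving gives y = -6, z = 0.
Check: C·(2, -6, 0) = (10, -30, 0) = 5·(2, -6, 0).

-6, 0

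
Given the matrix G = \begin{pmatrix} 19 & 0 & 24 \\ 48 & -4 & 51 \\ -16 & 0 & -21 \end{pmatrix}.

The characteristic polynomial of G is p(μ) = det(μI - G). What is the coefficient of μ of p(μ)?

-7

p(μ) = μ^3 + 6μ^2 - 7μ - 60.
The coefficient of μ is -7.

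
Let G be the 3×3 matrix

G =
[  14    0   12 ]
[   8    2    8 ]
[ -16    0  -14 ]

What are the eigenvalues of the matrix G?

Compute the characteristic polynomial p(lambda) = det(lambda·I - G).
Cofactor expansion gives p(lambda) = lambda^3 - 2·lambda^2 - 4·lambda + 8.
Try lambda = -2: p(-2) = 0, so -2 is a root.
Factor out (lambda + 2): p(lambda) = (lambda + 2)·(lambda^2 - 4·lambda + 4).
The quadratic factor is (lambda - 2)^2.
Eigenvalues: -2, 2, 2.

-2, 2, 2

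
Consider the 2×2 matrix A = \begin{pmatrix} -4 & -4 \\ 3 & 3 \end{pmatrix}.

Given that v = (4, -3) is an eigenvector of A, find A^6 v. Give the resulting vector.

(4, -3)

First find the eigenvalue: Av = (-4, 3) = -1·(4, -3), so λ = -1.
Then A^6 v = λ^6·v = (-1)^6·(4, -3) = 1·(4, -3) = (4, -3).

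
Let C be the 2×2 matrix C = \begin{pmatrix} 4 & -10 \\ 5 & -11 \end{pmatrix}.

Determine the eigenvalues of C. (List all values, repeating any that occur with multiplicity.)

det(C - rI) = (4 - r)(-11 - r) - (-10)·(5) = r^2 + 7r + 6.
This factors as (r + 6)·(r + 1) = 0.
Eigenvalues: -6, -1.

-6, -1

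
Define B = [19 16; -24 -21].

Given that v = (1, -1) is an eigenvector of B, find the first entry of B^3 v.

First find the eigenvalue: Bv = (3, -3) = 3·(1, -1), so λ = 3.
Then B^3 v = λ^3·v = 3^3·(1, -1) = 27·(1, -1) = (27, -27).

27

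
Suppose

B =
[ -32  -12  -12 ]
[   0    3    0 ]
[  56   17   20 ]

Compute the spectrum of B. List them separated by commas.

Compute the characteristic polynomial p(λ) = det(λI - B).
Expanding along the first row, p(λ) = λ^3 + 9λ^2 - 4λ - 96.
Rational-root test: λ = 3 gives p(3) = 0.
Dividing by (λ - 3) leaves λ^2 + 12λ + 32.
The quadratic factors as (λ + 8)·(λ + 4).
Eigenvalues: -8, -4, 3.

-8, -4, 3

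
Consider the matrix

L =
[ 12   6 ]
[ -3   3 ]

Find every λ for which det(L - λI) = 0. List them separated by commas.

6, 9

det(L - lambda·I) = (12 - lambda)(3 - lambda) - (6)·(-3) = lambda^2 - 15·lambda + 54.
This factors as (lambda - 6)·(lambda - 9) = 0.
Eigenvalues: 6, 9.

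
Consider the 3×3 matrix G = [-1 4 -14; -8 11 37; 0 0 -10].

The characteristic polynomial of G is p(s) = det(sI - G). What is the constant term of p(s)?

p(s) = s^3 - 79s + 210.
The constant term is 210.

210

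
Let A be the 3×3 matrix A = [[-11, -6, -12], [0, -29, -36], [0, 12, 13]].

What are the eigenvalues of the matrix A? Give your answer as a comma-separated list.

The characteristic polynomial is p(λ) = det(λI - A).
Expanding along the first row, p(λ) = λ^3 + 27λ^2 + 231λ + 605.
Try λ = -5: p(-5) = 0, so -5 is a root.
Factor out (λ + 5): p(λ) = (λ + 5)·(λ^2 + 22λ + 121).
The quadratic factor is (λ + 11)^2.
Eigenvalues: -11, -11, -5.

-11, -11, -5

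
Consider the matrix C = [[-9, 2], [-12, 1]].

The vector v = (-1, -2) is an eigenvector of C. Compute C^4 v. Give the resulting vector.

First find the eigenvalue: Cv = (5, 10) = -5·(-1, -2), so λ = -5.
Then C^4 v = λ^4·v = (-5)^4·(-1, -2) = 625·(-1, -2) = (-625, -1250).

(-625, -1250)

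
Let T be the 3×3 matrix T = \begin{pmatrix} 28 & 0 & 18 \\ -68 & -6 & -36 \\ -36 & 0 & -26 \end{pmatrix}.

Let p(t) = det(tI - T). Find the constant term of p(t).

p(t) = t^3 + 4t^2 - 92t - 480.
The constant term is -480.

-480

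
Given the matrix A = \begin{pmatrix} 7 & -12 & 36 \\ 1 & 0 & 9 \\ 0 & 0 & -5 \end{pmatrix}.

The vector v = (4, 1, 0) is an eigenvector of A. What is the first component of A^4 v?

1024

First find the eigenvalue: Av = (16, 4, 0) = 4·(4, 1, 0), so λ = 4.
Then A^4 v = λ^4·v = 4^4·(4, 1, 0) = 256·(4, 1, 0) = (1024, 256, 0).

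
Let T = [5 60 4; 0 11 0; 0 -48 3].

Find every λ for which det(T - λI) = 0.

The characteristic polynomial is p(μ) = det(μI - T).
Cofactor expansion gives p(μ) = μ^3 - 19μ^2 + 103μ - 165.
Try μ = 11: p(11) = 0, so 11 is a root.
Factor out (μ - 11): p(μ) = (μ - 11)·(μ^2 - 8μ + 15).
The quadratic factors as (μ - 3)·(μ - 5).
Eigenvalues: 3, 5, 11.

3, 5, 11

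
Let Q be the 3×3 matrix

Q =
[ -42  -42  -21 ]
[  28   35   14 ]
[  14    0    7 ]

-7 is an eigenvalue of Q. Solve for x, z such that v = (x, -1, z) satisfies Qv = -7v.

3, -3

We need (Q + 7I)v = 0.
Q + 7I = [[-35, -42, -21], [28, 42, 14], [14, 0, 14]].
Row 1: (-35)·x + (-42)·-1 + (-21)·z = 0
Row 2: (28)·x + (42)·-1 + (14)·z = 0
Row 3: (14)·x + (0)·-1 + (14)·z = 0
Solving gives x = 3, z = -3.
Check: Q·(3, -1, -3) = (-21, 7, 21) = -7·(3, -1, -3).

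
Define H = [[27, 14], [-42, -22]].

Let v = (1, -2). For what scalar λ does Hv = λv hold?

Compute Hv: H·(1, -2) = (-1, 2).
Since Hv = λv, compare component 1: -1 = λ·1, so λ = -1.

-1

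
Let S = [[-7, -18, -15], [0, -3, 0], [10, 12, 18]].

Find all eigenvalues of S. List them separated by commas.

Compute the characteristic polynomial p(t) = det(tI - S).
Cofactor expansion gives p(t) = t^3 - 8t^2 - 9t + 72.
Since p(8) = 0, t = 8 is a root.
Factor out (t - 8): p(t) = (t - 8)·(t^2 - 9).
The quadratic factors as (t + 3)·(t - 3).
Eigenvalues: -3, 3, 8.

-3, 3, 8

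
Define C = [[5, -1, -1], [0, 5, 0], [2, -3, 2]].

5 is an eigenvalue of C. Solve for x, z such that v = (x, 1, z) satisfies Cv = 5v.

0, -1

We need (C - 5I)v = 0.
C - 5I = [[0, -1, -1], [0, 0, 0], [2, -3, -3]].
Row 1: (0)·x + (-1)·1 + (-1)·z = 0
Row 2: (0)·x + (0)·1 + (0)·z = 0
Row 3: (2)·x + (-3)·1 + (-3)·z = 0
Solving gives x = 0, z = -1.
Check: C·(0, 1, -1) = (0, 5, -5) = 5·(0, 1, -1).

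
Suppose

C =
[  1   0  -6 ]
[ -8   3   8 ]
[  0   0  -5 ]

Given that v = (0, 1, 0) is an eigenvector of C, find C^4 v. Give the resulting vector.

(0, 81, 0)

First find the eigenvalue: Cv = (0, 3, 0) = 3·(0, 1, 0), so λ = 3.
Then C^4 v = λ^4·v = 3^4·(0, 1, 0) = 81·(0, 1, 0) = (0, 81, 0).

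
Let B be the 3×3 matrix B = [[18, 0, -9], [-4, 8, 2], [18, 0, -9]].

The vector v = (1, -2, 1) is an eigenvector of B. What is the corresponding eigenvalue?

9

Compute Bv: B·(1, -2, 1) = (9, -18, 9).
Since Bv = λv, compare component 1: 9 = λ·1, so λ = 9.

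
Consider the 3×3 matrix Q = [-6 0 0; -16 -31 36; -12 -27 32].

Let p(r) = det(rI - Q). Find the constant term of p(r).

p(r) = r^3 + 5r^2 - 26r - 120.
The constant term is -120.

-120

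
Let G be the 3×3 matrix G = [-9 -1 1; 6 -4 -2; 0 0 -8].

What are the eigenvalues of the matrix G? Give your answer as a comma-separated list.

Compute the characteristic polynomial p(μ) = det(μI - G).
Expanding the 3×3 determinant: p(μ) = μ^3 + 21μ^2 + 146μ + 336.
Rational-root test: μ = -6 gives p(-6) = 0.
Dividing by (μ + 6) leaves μ^2 + 15μ + 56.
The quadratic factors as (μ + 8)·(μ + 7).
Eigenvalues: -8, -7, -6.

-8, -7, -6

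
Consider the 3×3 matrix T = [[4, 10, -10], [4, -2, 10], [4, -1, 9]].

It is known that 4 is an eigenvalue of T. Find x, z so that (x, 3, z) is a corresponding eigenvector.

-3, 3

We need (T - 4I)v = 0.
T - 4I = [[0, 10, -10], [4, -6, 10], [4, -1, 5]].
Row 1: (0)·x + (10)·3 + (-10)·z = 0
Row 2: (4)·x + (-6)·3 + (10)·z = 0
Row 3: (4)·x + (-1)·3 + (5)·z = 0
Solving gives x = -3, z = 3.
Check: T·(-3, 3, 3) = (-12, 12, 12) = 4·(-3, 3, 3).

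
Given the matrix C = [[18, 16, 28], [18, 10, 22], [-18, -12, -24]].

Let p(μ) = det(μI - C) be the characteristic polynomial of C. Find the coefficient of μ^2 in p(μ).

The coefficient of μ^2 of det(μI - C) is −trace(C).
trace(C) = (18) + (10) + (-24) = 4, so the coefficient is -4.

-4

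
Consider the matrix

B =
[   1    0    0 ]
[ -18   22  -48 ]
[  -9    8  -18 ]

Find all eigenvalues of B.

-2, 1, 6

The characteristic polynomial is p(r) = det(rI - B).
Cofactor expansion gives p(r) = r^3 - 5r^2 - 8r + 12.
Try r = 1: p(1) = 0, so 1 is a root.
Factor out (r - 1): p(r) = (r - 1)·(r^2 - 4r - 12).
The quadratic factors as (r + 2)·(r - 6).
Eigenvalues: -2, 1, 6.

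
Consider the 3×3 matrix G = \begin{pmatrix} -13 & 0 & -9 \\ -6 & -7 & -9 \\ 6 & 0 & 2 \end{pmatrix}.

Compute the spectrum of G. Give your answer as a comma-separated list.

Set up det(lambda·I - G) = 0.
Cofactor expansion gives p(lambda) = lambda^3 + 18·lambda^2 + 105·lambda + 196.
Since p(-4) = 0, lambda = -4 is a root.
Factor out (lambda + 4): p(lambda) = (lambda + 4)·(lambda^2 + 14·lambda + 49).
The quadratic factor is (lambda + 7)^2.
Eigenvalues: -7, -7, -4.

-7, -7, -4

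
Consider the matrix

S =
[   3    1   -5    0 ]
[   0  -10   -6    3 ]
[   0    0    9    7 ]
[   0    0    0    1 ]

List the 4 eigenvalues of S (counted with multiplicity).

S is upper triangular, so its eigenvalues are the diagonal entries.
Diagonal: 3, -10, 9, 1.

-10, 1, 3, 9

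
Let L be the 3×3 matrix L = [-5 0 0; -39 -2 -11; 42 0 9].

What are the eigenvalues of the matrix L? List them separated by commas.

-5, -2, 9

The characteristic polynomial is p(λ) = det(λI - L).
Cofactor expansion gives p(λ) = λ^3 - 2λ^2 - 53λ - 90.
Rational-root test: λ = -2 gives p(-2) = 0.
Dividing by (λ + 2) leaves λ^2 - 4λ - 45.
The quadratic factors as (λ + 5)·(λ - 9).
Eigenvalues: -5, -2, 9.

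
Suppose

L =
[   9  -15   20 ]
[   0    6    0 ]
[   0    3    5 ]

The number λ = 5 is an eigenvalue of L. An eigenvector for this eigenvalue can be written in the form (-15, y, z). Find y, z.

We need (L - 5I)v = 0.
L - 5I = [[4, -15, 20], [0, 1, 0], [0, 3, 0]].
Row 1: (4)·-15 + (-15)·y + (20)·z = 0
Row 2: (0)·-15 + (1)·y + (0)·z = 0
Row 3: (0)·-15 + (3)·y + (0)·z = 0
Solving gives y = 0, z = 3.
Check: L·(-15, 0, 3) = (-75, 0, 15) = 5·(-15, 0, 3).

0, 3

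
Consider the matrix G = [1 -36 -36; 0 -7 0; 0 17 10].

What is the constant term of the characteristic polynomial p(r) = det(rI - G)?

p(0) = det(0·I − G) = det(−G) = (−1)^3·det(G).
det(G) = -70, so p(0) = 70.

70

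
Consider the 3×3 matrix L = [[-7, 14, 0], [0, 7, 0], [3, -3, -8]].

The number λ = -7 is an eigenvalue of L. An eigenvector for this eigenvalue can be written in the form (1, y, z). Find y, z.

We need (L + 7I)v = 0.
L + 7I = [[0, 14, 0], [0, 14, 0], [3, -3, -1]].
Row 1: (0)·1 + (14)·y + (0)·z = 0
Row 2: (0)·1 + (14)·y + (0)·z = 0
Row 3: (3)·1 + (-3)·y + (-1)·z = 0
Solving gives y = 0, z = 3.
Check: L·(1, 0, 3) = (-7, 0, -21) = -7·(1, 0, 3).

0, 3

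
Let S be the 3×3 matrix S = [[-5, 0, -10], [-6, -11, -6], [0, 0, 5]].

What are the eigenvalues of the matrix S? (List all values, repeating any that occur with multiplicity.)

Compute the characteristic polynomial p(μ) = det(μI - S).
Expanding the 3×3 determinant: p(μ) = μ^3 + 11μ^2 - 25μ - 275.
Try μ = 5: p(5) = 0, so 5 is a root.
Dividing by (μ - 5) leaves μ^2 + 16μ + 55.
The quadratic factors as (μ + 11)·(μ + 5).
Eigenvalues: -11, -5, 5.

-11, -5, 5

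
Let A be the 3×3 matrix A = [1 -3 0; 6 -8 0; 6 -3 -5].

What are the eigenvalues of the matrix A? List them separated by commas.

Compute the characteristic polynomial p(lambda) = det(lambda·I - A).
Expanding along the first row, p(lambda) = lambda^3 + 12·lambda^2 + 45·lambda + 50.
Since p(-5) = 0, lambda = -5 is a root.
Dividing by (lambda + 5) leaves lambda^2 + 7·lambda + 10.
The quadratic factors as (lambda + 5)·(lambda + 2).
Eigenvalues: -5, -5, -2.

-5, -5, -2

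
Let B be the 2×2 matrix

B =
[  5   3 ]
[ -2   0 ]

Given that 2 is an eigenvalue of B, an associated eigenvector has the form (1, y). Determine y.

-1

We need (B - 2I)v = 0.
B - 2I = [[3, 3], [-2, -2]].
Row 1: (3)·1 + (3)·y = 0
Row 2: (-2)·1 + (-2)·y = 0
Solving gives y = -1.
Check: B·(1, -1) = (2, -2) = 2·(1, -1).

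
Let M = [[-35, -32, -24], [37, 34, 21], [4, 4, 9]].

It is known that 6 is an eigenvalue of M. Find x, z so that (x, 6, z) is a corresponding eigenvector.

0, -8

We need (M - 6I)v = 0.
M - 6I = [[-41, -32, -24], [37, 28, 21], [4, 4, 3]].
Row 1: (-41)·x + (-32)·6 + (-24)·z = 0
Row 2: (37)·x + (28)·6 + (21)·z = 0
Row 3: (4)·x + (4)·6 + (3)·z = 0
Solving gives x = 0, z = -8.
Check: M·(0, 6, -8) = (0, 36, -48) = 6·(0, 6, -8).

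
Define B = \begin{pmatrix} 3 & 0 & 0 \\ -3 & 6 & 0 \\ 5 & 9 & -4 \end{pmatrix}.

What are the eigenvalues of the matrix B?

-4, 3, 6

B is lower triangular, so its eigenvalues are the diagonal entries.
Diagonal: 3, 6, -4.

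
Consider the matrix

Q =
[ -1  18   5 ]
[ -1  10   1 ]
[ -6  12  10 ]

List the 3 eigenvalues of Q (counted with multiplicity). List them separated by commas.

The characteristic polynomial is p(s) = det(sI - Q).
Cofactor expansion gives p(s) = s^3 - 19s^2 + 116s - 224.
Rational-root test: s = 4 gives p(4) = 0.
Factor out (s - 4): p(s) = (s - 4)·(s^2 - 15s + 56).
The quadratic factors as (s - 7)·(s - 8).
Eigenvalues: 4, 7, 8.

4, 7, 8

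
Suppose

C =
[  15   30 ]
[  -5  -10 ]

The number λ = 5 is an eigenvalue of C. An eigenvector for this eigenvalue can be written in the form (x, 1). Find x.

We need (C - 5I)v = 0.
C - 5I = [[10, 30], [-5, -15]].
Row 1: (10)·x + (30)·1 = 0
Row 2: (-5)·x + (-15)·1 = 0
Solving gives x = -3.
Check: C·(-3, 1) = (-15, 5) = 5·(-3, 1).

-3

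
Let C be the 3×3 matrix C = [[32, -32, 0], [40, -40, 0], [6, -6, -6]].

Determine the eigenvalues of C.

Set up det(tI - C) = 0.
Cofactor expansion gives p(t) = t^3 + 14t^2 + 48t.
Rational-root test: t = -6 gives p(-6) = 0.
Dividing by (t + 6) leaves t^2 + 8t.
The quadratic factors as (t + 8)·t.
Eigenvalues: -8, -6, 0.

-8, -6, 0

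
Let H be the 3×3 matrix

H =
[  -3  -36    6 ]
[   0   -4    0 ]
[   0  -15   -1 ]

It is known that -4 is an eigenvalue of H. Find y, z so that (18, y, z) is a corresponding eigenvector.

3, 15

We need (H + 4I)v = 0.
H + 4I = [[1, -36, 6], [0, 0, 0], [0, -15, 3]].
Row 1: (1)·18 + (-36)·y + (6)·z = 0
Row 2: (0)·18 + (0)·y + (0)·z = 0
Row 3: (0)·18 + (-15)·y + (3)·z = 0
Solving gives y = 3, z = 15.
Check: H·(18, 3, 15) = (-72, -12, -60) = -4·(18, 3, 15).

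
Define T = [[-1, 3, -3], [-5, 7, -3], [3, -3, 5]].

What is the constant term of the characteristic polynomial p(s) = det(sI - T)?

p(0) = det(0·I − T) = det(−T) = (−1)^3·det(T).
det(T) = 40, so p(0) = -40.

-40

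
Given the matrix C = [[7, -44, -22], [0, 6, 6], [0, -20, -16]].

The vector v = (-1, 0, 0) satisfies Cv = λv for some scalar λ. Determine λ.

Compute Cv: C·(-1, 0, 0) = (-7, 0, 0).
Since Cv = λv, compare component 1: -7 = λ·-1, so λ = 7.

7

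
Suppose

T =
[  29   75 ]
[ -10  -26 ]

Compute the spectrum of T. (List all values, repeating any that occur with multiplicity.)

det(T - sI) = (29 - s)(-26 - s) - (75)·(-10) = s^2 - 3s - 4.
This factors as (s + 1)·(s - 4) = 0.
Eigenvalues: -1, 4.

-1, 4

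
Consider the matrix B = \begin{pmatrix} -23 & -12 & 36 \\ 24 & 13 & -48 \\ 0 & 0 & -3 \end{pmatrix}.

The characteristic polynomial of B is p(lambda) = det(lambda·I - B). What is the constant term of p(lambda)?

p(lambda) = lambda^3 + 13·lambda^2 + 19·lambda - 33.
The constant term is -33.

-33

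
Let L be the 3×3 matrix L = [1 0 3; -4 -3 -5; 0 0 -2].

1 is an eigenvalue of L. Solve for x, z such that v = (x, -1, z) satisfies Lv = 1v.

1, 0

We need (L - 1I)v = 0.
L - 1I = [[0, 0, 3], [-4, -4, -5], [0, 0, -3]].
Row 1: (0)·x + (0)·-1 + (3)·z = 0
Row 2: (-4)·x + (-4)·-1 + (-5)·z = 0
Row 3: (0)·x + (0)·-1 + (-3)·z = 0
Solving gives x = 1, z = 0.
Check: L·(1, -1, 0) = (1, -1, 0) = 1·(1, -1, 0).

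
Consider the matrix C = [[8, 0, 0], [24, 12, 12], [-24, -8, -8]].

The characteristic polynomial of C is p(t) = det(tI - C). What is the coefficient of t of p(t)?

32

p(t) = t^3 - 12t^2 + 32t.
The coefficient of t is 32.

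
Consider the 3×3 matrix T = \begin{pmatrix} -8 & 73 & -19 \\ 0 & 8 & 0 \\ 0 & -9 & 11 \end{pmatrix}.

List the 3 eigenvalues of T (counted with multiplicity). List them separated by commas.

The characteristic polynomial is p(λ) = det(λI - T).
Expanding the 3×3 determinant: p(λ) = λ^3 - 11λ^2 - 64λ + 704.
Rational-root test: λ = -8 gives p(-8) = 0.
Dividing by (λ + 8) leaves λ^2 - 19λ + 88.
The quadratic factors as (λ - 8)·(λ - 11).
Eigenvalues: -8, 8, 11.

-8, 8, 11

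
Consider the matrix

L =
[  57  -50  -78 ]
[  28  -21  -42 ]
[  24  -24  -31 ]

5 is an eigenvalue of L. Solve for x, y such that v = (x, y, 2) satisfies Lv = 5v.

We need (L - 5I)v = 0.
L - 5I = [[52, -50, -78], [28, -26, -42], [24, -24, -36]].
Row 1: (52)·x + (-50)·y + (-78)·2 = 0
Row 2: (28)·x + (-26)·y + (-42)·2 = 0
Row 3: (24)·x + (-24)·y + (-36)·2 = 0
Solving gives x = 3, y = 0.
Check: L·(3, 0, 2) = (15, 0, 10) = 5·(3, 0, 2).

3, 0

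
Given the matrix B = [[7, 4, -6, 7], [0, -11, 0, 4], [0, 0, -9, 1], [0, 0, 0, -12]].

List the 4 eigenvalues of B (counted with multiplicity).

B is upper triangular, so its eigenvalues are the diagonal entries.
Diagonal: 7, -11, -9, -12.

-12, -11, -9, 7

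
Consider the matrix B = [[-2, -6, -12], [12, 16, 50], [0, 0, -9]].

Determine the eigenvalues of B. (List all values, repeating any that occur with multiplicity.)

-9, 4, 10

Set up det(sI - B) = 0.
Expanding the 3×3 determinant: p(s) = s^3 - 5s^2 - 86s + 360.
Rational-root test: s = 4 gives p(4) = 0.
Factor out (s - 4): p(s) = (s - 4)·(s^2 - s - 90).
The quadratic factors as (s + 9)·(s - 10).
Eigenvalues: -9, 4, 10.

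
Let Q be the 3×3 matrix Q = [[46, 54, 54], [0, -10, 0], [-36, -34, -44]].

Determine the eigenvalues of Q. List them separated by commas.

-10, -8, 10

The characteristic polynomial is p(μ) = det(μI - Q).
Cofactor expansion gives p(μ) = μ^3 + 8μ^2 - 100μ - 800.
Try μ = -8: p(-8) = 0, so -8 is a root.
Dividing by (μ + 8) leaves μ^2 - 100.
The quadratic factors as (μ + 10)·(μ - 10).
Eigenvalues: -10, -8, 10.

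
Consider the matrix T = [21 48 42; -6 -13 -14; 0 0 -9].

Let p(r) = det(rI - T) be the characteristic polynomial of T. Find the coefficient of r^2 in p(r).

The coefficient of r^2 of det(rI - T) is −trace(T).
trace(T) = (21) + (-13) + (-9) = -1, so the coefficient is 1.

1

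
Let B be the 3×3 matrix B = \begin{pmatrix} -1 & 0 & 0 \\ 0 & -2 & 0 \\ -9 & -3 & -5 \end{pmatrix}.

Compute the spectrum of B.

-5, -2, -1

B is lower triangular, so its eigenvalues are the diagonal entries.
Diagonal: -1, -2, -5.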